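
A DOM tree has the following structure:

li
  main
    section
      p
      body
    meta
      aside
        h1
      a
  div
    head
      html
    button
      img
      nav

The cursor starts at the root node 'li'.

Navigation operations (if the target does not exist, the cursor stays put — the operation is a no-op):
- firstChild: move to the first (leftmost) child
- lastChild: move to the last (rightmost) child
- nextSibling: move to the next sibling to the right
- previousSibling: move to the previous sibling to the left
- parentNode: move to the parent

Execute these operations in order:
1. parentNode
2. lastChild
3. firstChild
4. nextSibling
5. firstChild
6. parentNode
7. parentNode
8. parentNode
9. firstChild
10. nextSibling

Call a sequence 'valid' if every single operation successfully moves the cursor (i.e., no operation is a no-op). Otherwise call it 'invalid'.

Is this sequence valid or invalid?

After 1 (parentNode): li (no-op, stayed)
After 2 (lastChild): div
After 3 (firstChild): head
After 4 (nextSibling): button
After 5 (firstChild): img
After 6 (parentNode): button
After 7 (parentNode): div
After 8 (parentNode): li
After 9 (firstChild): main
After 10 (nextSibling): div

Answer: invalid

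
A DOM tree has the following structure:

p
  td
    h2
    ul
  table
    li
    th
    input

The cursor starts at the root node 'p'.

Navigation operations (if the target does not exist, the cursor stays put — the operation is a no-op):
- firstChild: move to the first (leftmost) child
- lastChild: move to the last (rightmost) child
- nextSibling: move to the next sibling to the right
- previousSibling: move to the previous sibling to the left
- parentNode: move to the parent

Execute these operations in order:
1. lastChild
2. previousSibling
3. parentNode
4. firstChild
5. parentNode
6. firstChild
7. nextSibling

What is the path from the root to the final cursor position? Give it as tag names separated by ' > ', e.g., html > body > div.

After 1 (lastChild): table
After 2 (previousSibling): td
After 3 (parentNode): p
After 4 (firstChild): td
After 5 (parentNode): p
After 6 (firstChild): td
After 7 (nextSibling): table

Answer: p > table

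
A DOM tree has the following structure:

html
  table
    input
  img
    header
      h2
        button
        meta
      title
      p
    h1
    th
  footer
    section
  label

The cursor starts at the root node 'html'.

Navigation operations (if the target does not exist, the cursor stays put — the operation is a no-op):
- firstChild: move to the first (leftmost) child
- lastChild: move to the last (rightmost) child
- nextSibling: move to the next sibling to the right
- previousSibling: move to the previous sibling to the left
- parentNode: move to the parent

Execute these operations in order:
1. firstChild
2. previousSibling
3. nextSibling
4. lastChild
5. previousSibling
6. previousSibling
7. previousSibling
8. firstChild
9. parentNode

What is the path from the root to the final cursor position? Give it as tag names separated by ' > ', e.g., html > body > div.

After 1 (firstChild): table
After 2 (previousSibling): table (no-op, stayed)
After 3 (nextSibling): img
After 4 (lastChild): th
After 5 (previousSibling): h1
After 6 (previousSibling): header
After 7 (previousSibling): header (no-op, stayed)
After 8 (firstChild): h2
After 9 (parentNode): header

Answer: html > img > header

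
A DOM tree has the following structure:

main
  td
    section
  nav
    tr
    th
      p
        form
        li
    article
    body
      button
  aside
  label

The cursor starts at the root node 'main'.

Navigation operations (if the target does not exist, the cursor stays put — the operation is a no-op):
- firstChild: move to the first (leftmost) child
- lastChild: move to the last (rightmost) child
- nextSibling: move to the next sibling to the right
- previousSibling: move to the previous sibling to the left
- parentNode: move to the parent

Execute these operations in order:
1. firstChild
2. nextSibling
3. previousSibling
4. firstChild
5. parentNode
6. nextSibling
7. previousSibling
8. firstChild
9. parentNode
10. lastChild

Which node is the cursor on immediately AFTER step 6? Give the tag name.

Answer: nav

Derivation:
After 1 (firstChild): td
After 2 (nextSibling): nav
After 3 (previousSibling): td
After 4 (firstChild): section
After 5 (parentNode): td
After 6 (nextSibling): nav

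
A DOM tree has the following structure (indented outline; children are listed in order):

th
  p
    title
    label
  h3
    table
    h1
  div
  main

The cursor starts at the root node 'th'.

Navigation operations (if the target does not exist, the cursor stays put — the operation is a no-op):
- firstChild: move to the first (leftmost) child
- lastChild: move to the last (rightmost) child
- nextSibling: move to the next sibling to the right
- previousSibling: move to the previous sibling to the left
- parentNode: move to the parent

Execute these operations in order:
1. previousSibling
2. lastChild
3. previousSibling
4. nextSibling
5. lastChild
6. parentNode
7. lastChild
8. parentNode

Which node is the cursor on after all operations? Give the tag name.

Answer: th

Derivation:
After 1 (previousSibling): th (no-op, stayed)
After 2 (lastChild): main
After 3 (previousSibling): div
After 4 (nextSibling): main
After 5 (lastChild): main (no-op, stayed)
After 6 (parentNode): th
After 7 (lastChild): main
After 8 (parentNode): th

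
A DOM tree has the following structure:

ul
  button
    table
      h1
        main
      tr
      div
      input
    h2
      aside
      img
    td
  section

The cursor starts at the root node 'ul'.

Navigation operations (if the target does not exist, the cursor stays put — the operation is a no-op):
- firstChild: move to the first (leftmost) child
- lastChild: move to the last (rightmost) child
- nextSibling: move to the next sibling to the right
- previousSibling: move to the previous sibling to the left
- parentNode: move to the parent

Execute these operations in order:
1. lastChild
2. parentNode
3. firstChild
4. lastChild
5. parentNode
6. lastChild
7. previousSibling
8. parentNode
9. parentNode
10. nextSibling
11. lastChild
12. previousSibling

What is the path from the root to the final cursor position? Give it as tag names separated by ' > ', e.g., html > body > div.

Answer: ul > button

Derivation:
After 1 (lastChild): section
After 2 (parentNode): ul
After 3 (firstChild): button
After 4 (lastChild): td
After 5 (parentNode): button
After 6 (lastChild): td
After 7 (previousSibling): h2
After 8 (parentNode): button
After 9 (parentNode): ul
After 10 (nextSibling): ul (no-op, stayed)
After 11 (lastChild): section
After 12 (previousSibling): button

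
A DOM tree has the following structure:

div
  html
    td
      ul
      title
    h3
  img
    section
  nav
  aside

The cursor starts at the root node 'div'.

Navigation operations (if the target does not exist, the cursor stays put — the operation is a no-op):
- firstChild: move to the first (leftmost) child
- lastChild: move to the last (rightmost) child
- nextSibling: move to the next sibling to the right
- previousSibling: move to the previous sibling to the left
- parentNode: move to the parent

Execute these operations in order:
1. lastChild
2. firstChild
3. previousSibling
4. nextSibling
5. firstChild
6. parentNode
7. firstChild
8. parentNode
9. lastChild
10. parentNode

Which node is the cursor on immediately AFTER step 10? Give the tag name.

After 1 (lastChild): aside
After 2 (firstChild): aside (no-op, stayed)
After 3 (previousSibling): nav
After 4 (nextSibling): aside
After 5 (firstChild): aside (no-op, stayed)
After 6 (parentNode): div
After 7 (firstChild): html
After 8 (parentNode): div
After 9 (lastChild): aside
After 10 (parentNode): div

Answer: div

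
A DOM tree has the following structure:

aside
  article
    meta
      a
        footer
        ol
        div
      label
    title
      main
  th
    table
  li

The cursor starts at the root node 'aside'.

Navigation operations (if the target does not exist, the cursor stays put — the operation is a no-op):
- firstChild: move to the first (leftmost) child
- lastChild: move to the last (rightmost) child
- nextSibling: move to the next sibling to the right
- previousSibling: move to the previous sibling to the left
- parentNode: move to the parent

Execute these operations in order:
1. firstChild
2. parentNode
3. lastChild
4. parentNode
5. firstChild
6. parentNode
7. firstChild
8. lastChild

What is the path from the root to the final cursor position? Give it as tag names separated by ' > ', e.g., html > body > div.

After 1 (firstChild): article
After 2 (parentNode): aside
After 3 (lastChild): li
After 4 (parentNode): aside
After 5 (firstChild): article
After 6 (parentNode): aside
After 7 (firstChild): article
After 8 (lastChild): title

Answer: aside > article > title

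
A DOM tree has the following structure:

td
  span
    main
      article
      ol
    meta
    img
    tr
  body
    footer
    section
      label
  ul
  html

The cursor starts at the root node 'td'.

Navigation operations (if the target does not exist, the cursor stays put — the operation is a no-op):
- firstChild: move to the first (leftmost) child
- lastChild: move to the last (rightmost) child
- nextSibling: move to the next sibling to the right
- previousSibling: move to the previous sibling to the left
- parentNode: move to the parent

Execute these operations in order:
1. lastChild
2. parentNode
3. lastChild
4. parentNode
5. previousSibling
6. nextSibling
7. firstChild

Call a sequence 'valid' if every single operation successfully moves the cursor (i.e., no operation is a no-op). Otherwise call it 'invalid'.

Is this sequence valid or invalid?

Answer: invalid

Derivation:
After 1 (lastChild): html
After 2 (parentNode): td
After 3 (lastChild): html
After 4 (parentNode): td
After 5 (previousSibling): td (no-op, stayed)
After 6 (nextSibling): td (no-op, stayed)
After 7 (firstChild): span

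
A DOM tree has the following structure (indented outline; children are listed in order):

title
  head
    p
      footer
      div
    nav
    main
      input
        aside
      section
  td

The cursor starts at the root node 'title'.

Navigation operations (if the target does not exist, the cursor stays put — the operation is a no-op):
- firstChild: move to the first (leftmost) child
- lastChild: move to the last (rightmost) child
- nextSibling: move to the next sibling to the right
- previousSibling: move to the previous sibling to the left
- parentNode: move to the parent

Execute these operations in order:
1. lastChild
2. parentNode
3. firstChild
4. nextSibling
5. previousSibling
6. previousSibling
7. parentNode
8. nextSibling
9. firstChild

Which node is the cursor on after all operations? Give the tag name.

Answer: head

Derivation:
After 1 (lastChild): td
After 2 (parentNode): title
After 3 (firstChild): head
After 4 (nextSibling): td
After 5 (previousSibling): head
After 6 (previousSibling): head (no-op, stayed)
After 7 (parentNode): title
After 8 (nextSibling): title (no-op, stayed)
After 9 (firstChild): head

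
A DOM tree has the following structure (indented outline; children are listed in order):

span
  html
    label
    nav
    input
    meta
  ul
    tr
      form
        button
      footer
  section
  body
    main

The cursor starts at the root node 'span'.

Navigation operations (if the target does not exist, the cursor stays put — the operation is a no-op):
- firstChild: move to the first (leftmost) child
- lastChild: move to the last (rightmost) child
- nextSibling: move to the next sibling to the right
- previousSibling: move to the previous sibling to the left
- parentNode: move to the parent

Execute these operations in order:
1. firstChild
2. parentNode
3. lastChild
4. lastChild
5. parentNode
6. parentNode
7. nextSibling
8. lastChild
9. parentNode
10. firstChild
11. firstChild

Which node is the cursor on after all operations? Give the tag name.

Answer: label

Derivation:
After 1 (firstChild): html
After 2 (parentNode): span
After 3 (lastChild): body
After 4 (lastChild): main
After 5 (parentNode): body
After 6 (parentNode): span
After 7 (nextSibling): span (no-op, stayed)
After 8 (lastChild): body
After 9 (parentNode): span
After 10 (firstChild): html
After 11 (firstChild): label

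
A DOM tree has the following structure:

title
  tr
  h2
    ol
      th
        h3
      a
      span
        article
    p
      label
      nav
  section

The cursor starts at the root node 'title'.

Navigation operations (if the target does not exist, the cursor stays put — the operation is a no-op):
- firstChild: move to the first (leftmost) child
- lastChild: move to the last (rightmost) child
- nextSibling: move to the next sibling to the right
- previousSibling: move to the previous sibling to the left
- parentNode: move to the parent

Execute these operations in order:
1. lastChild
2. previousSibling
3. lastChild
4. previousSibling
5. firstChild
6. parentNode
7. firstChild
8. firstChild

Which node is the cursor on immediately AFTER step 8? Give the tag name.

After 1 (lastChild): section
After 2 (previousSibling): h2
After 3 (lastChild): p
After 4 (previousSibling): ol
After 5 (firstChild): th
After 6 (parentNode): ol
After 7 (firstChild): th
After 8 (firstChild): h3

Answer: h3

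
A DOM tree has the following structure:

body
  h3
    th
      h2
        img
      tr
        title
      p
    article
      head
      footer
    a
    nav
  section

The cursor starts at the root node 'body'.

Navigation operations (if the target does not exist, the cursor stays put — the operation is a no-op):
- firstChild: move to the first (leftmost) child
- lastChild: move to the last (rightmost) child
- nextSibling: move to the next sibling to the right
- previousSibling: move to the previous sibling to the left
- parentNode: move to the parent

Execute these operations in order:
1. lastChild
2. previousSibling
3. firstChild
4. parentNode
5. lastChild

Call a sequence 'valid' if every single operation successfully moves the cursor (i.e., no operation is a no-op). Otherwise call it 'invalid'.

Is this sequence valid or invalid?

Answer: valid

Derivation:
After 1 (lastChild): section
After 2 (previousSibling): h3
After 3 (firstChild): th
After 4 (parentNode): h3
After 5 (lastChild): nav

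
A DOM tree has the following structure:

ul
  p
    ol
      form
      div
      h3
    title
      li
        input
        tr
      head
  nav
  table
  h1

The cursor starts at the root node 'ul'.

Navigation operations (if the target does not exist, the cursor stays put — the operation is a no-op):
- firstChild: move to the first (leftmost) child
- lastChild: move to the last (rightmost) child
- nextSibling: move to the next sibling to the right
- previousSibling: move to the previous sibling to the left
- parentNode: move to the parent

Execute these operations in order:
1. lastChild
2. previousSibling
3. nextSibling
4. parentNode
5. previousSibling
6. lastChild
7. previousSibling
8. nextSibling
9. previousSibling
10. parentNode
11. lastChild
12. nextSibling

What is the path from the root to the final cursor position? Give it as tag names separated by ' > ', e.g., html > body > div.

After 1 (lastChild): h1
After 2 (previousSibling): table
After 3 (nextSibling): h1
After 4 (parentNode): ul
After 5 (previousSibling): ul (no-op, stayed)
After 6 (lastChild): h1
After 7 (previousSibling): table
After 8 (nextSibling): h1
After 9 (previousSibling): table
After 10 (parentNode): ul
After 11 (lastChild): h1
After 12 (nextSibling): h1 (no-op, stayed)

Answer: ul > h1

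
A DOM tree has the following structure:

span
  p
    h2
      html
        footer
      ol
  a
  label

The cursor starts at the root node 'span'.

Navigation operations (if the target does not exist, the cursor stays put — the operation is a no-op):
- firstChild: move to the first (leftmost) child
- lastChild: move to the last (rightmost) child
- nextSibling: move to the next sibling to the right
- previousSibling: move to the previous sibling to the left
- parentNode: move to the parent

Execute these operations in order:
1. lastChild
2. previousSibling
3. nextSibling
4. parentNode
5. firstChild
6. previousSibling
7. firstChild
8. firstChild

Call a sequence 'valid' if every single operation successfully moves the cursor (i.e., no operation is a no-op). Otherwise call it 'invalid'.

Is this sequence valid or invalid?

Answer: invalid

Derivation:
After 1 (lastChild): label
After 2 (previousSibling): a
After 3 (nextSibling): label
After 4 (parentNode): span
After 5 (firstChild): p
After 6 (previousSibling): p (no-op, stayed)
After 7 (firstChild): h2
After 8 (firstChild): html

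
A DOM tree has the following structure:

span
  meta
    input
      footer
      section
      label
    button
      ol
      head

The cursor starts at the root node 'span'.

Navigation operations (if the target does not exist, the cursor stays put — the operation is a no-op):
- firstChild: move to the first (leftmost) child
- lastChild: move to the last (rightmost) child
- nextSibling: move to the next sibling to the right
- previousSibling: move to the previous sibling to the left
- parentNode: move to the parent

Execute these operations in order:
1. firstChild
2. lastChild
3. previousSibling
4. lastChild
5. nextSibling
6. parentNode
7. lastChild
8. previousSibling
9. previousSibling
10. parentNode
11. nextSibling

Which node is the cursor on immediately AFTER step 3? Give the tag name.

After 1 (firstChild): meta
After 2 (lastChild): button
After 3 (previousSibling): input

Answer: input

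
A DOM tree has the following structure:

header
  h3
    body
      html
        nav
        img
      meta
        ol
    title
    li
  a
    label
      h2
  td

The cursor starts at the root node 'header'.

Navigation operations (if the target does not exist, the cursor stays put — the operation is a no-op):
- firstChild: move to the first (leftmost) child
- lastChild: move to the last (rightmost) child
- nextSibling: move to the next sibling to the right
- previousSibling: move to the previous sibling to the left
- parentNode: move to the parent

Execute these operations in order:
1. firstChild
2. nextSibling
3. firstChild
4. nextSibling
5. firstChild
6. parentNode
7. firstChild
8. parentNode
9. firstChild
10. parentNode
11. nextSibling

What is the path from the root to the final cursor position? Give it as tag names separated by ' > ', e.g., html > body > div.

Answer: header > a > label

Derivation:
After 1 (firstChild): h3
After 2 (nextSibling): a
After 3 (firstChild): label
After 4 (nextSibling): label (no-op, stayed)
After 5 (firstChild): h2
After 6 (parentNode): label
After 7 (firstChild): h2
After 8 (parentNode): label
After 9 (firstChild): h2
After 10 (parentNode): label
After 11 (nextSibling): label (no-op, stayed)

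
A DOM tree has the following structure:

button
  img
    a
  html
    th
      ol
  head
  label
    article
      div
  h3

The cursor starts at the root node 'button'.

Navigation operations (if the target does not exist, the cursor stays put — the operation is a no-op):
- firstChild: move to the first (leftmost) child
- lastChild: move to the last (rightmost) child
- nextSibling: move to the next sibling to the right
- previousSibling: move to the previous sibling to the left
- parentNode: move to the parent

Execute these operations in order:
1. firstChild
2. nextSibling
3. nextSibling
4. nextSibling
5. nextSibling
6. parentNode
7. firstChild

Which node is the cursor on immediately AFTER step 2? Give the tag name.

After 1 (firstChild): img
After 2 (nextSibling): html

Answer: html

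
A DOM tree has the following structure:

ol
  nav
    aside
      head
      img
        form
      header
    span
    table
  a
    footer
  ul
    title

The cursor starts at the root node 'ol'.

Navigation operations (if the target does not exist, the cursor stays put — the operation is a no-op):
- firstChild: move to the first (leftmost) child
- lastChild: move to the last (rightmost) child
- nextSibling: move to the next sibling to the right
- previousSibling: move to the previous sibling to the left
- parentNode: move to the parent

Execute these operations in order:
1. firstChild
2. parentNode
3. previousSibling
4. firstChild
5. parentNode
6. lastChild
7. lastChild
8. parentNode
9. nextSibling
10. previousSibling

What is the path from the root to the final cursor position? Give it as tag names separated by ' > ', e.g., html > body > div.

Answer: ol > a

Derivation:
After 1 (firstChild): nav
After 2 (parentNode): ol
After 3 (previousSibling): ol (no-op, stayed)
After 4 (firstChild): nav
After 5 (parentNode): ol
After 6 (lastChild): ul
After 7 (lastChild): title
After 8 (parentNode): ul
After 9 (nextSibling): ul (no-op, stayed)
After 10 (previousSibling): a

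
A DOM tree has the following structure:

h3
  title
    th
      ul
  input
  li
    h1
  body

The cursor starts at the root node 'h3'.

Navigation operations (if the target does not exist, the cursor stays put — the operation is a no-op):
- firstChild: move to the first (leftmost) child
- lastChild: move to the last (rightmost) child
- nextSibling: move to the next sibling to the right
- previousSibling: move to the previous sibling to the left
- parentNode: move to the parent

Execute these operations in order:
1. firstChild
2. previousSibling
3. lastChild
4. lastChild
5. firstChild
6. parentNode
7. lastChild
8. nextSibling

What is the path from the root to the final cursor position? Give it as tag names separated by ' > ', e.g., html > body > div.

After 1 (firstChild): title
After 2 (previousSibling): title (no-op, stayed)
After 3 (lastChild): th
After 4 (lastChild): ul
After 5 (firstChild): ul (no-op, stayed)
After 6 (parentNode): th
After 7 (lastChild): ul
After 8 (nextSibling): ul (no-op, stayed)

Answer: h3 > title > th > ul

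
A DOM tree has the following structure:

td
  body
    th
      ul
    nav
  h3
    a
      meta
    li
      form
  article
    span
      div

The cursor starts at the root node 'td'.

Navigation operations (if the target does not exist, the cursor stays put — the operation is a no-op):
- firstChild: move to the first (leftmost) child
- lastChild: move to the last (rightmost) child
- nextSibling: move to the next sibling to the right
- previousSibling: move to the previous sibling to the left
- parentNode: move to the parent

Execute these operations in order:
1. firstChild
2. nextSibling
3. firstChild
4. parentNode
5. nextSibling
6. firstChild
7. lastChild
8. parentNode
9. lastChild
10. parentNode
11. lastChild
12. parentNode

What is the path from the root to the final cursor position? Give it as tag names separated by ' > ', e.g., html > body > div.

Answer: td > article > span

Derivation:
After 1 (firstChild): body
After 2 (nextSibling): h3
After 3 (firstChild): a
After 4 (parentNode): h3
After 5 (nextSibling): article
After 6 (firstChild): span
After 7 (lastChild): div
After 8 (parentNode): span
After 9 (lastChild): div
After 10 (parentNode): span
After 11 (lastChild): div
After 12 (parentNode): span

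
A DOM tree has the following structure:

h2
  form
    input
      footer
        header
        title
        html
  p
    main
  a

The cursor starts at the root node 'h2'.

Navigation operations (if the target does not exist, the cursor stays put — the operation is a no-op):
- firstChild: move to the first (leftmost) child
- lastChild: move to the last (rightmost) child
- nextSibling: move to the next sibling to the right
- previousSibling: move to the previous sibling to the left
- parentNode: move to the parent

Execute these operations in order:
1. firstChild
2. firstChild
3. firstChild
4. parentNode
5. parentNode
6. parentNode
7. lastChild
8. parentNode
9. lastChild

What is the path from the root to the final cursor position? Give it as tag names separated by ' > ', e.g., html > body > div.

Answer: h2 > a

Derivation:
After 1 (firstChild): form
After 2 (firstChild): input
After 3 (firstChild): footer
After 4 (parentNode): input
After 5 (parentNode): form
After 6 (parentNode): h2
After 7 (lastChild): a
After 8 (parentNode): h2
After 9 (lastChild): a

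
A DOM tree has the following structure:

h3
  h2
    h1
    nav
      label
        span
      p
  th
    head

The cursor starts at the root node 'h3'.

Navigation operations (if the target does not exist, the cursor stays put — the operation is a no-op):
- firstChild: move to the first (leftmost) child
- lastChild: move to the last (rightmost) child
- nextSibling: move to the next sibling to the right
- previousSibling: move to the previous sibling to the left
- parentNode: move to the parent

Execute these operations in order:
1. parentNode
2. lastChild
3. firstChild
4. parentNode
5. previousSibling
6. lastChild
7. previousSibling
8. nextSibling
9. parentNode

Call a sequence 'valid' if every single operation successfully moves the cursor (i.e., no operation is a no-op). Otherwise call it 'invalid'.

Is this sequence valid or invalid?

After 1 (parentNode): h3 (no-op, stayed)
After 2 (lastChild): th
After 3 (firstChild): head
After 4 (parentNode): th
After 5 (previousSibling): h2
After 6 (lastChild): nav
After 7 (previousSibling): h1
After 8 (nextSibling): nav
After 9 (parentNode): h2

Answer: invalid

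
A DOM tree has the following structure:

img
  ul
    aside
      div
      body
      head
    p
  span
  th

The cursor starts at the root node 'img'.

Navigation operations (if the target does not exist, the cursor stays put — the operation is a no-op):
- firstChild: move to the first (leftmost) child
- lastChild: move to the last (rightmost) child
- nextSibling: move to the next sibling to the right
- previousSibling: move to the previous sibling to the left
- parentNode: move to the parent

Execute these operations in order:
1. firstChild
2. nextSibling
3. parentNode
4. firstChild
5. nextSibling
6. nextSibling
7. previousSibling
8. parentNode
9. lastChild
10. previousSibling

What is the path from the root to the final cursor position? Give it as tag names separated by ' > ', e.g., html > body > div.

Answer: img > span

Derivation:
After 1 (firstChild): ul
After 2 (nextSibling): span
After 3 (parentNode): img
After 4 (firstChild): ul
After 5 (nextSibling): span
After 6 (nextSibling): th
After 7 (previousSibling): span
After 8 (parentNode): img
After 9 (lastChild): th
After 10 (previousSibling): span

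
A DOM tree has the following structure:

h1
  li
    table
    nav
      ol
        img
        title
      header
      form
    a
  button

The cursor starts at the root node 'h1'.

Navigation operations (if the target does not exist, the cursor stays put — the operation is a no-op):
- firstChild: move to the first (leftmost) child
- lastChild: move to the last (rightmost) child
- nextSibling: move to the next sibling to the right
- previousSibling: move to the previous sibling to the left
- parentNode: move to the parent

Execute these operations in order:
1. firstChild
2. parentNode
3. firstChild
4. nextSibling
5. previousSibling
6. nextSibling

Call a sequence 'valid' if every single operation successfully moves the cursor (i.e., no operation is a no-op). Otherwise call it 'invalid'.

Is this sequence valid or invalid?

Answer: valid

Derivation:
After 1 (firstChild): li
After 2 (parentNode): h1
After 3 (firstChild): li
After 4 (nextSibling): button
After 5 (previousSibling): li
After 6 (nextSibling): button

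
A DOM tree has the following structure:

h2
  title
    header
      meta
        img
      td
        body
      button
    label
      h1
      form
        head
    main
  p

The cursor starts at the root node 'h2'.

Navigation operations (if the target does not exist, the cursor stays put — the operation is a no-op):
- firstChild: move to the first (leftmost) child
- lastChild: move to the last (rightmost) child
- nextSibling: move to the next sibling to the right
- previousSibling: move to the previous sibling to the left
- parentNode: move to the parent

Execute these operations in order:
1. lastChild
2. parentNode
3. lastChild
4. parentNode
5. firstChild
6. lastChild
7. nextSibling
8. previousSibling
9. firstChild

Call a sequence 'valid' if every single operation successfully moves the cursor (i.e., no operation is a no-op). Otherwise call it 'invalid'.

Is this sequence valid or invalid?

Answer: invalid

Derivation:
After 1 (lastChild): p
After 2 (parentNode): h2
After 3 (lastChild): p
After 4 (parentNode): h2
After 5 (firstChild): title
After 6 (lastChild): main
After 7 (nextSibling): main (no-op, stayed)
After 8 (previousSibling): label
After 9 (firstChild): h1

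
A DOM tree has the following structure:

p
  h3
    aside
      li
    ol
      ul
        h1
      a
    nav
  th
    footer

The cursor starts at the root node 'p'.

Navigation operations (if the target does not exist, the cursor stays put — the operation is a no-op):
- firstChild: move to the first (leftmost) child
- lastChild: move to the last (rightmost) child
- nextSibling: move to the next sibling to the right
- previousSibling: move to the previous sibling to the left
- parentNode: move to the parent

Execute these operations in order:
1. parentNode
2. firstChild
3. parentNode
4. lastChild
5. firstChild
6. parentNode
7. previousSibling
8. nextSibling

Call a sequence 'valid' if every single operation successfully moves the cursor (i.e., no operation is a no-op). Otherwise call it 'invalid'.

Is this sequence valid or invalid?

After 1 (parentNode): p (no-op, stayed)
After 2 (firstChild): h3
After 3 (parentNode): p
After 4 (lastChild): th
After 5 (firstChild): footer
After 6 (parentNode): th
After 7 (previousSibling): h3
After 8 (nextSibling): th

Answer: invalid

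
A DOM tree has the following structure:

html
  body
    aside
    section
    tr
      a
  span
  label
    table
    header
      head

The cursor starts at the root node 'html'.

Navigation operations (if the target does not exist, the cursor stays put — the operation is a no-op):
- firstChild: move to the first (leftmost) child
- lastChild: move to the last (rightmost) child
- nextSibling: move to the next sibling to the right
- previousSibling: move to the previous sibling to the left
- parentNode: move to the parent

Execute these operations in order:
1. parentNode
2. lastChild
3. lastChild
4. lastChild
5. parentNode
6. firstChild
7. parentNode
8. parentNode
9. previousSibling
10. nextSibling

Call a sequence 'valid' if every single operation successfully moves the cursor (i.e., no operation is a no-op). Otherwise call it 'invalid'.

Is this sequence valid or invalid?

Answer: invalid

Derivation:
After 1 (parentNode): html (no-op, stayed)
After 2 (lastChild): label
After 3 (lastChild): header
After 4 (lastChild): head
After 5 (parentNode): header
After 6 (firstChild): head
After 7 (parentNode): header
After 8 (parentNode): label
After 9 (previousSibling): span
After 10 (nextSibling): label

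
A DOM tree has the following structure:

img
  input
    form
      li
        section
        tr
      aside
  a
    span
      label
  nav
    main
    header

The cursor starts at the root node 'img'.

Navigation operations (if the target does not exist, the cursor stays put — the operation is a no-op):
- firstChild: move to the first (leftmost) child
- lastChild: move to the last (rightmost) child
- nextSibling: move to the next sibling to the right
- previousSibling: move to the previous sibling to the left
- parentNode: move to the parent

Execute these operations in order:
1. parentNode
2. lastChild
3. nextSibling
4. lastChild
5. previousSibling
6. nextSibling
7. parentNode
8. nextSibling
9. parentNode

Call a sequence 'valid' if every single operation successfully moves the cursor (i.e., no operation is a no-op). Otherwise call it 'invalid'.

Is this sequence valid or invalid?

Answer: invalid

Derivation:
After 1 (parentNode): img (no-op, stayed)
After 2 (lastChild): nav
After 3 (nextSibling): nav (no-op, stayed)
After 4 (lastChild): header
After 5 (previousSibling): main
After 6 (nextSibling): header
After 7 (parentNode): nav
After 8 (nextSibling): nav (no-op, stayed)
After 9 (parentNode): img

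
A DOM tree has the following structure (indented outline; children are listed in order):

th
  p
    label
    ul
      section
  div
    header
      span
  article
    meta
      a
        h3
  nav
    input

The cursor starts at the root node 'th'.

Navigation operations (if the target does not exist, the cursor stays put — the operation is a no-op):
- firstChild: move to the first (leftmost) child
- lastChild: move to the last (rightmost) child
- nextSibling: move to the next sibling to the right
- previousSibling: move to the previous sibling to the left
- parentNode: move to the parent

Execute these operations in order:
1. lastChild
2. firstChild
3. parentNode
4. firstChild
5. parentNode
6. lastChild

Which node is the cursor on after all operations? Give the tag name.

After 1 (lastChild): nav
After 2 (firstChild): input
After 3 (parentNode): nav
After 4 (firstChild): input
After 5 (parentNode): nav
After 6 (lastChild): input

Answer: input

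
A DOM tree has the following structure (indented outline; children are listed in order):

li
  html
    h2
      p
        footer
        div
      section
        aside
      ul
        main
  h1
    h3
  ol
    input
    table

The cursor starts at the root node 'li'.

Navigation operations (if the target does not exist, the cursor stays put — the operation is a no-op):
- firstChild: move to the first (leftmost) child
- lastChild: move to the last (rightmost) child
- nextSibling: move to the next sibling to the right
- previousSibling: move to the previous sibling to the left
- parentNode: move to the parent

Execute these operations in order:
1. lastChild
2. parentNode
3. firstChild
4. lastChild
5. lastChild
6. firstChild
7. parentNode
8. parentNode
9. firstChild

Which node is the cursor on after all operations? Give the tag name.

Answer: p

Derivation:
After 1 (lastChild): ol
After 2 (parentNode): li
After 3 (firstChild): html
After 4 (lastChild): h2
After 5 (lastChild): ul
After 6 (firstChild): main
After 7 (parentNode): ul
After 8 (parentNode): h2
After 9 (firstChild): p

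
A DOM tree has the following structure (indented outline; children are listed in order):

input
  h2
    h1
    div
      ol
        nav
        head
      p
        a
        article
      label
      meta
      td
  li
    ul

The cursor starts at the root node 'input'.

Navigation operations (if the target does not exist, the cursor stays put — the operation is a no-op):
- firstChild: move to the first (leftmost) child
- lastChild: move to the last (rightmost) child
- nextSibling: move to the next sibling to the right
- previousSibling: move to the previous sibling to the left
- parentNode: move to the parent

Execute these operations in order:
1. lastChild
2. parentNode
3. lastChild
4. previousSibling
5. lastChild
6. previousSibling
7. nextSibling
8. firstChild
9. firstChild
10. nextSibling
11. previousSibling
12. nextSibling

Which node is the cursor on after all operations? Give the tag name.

After 1 (lastChild): li
After 2 (parentNode): input
After 3 (lastChild): li
After 4 (previousSibling): h2
After 5 (lastChild): div
After 6 (previousSibling): h1
After 7 (nextSibling): div
After 8 (firstChild): ol
After 9 (firstChild): nav
After 10 (nextSibling): head
After 11 (previousSibling): nav
After 12 (nextSibling): head

Answer: head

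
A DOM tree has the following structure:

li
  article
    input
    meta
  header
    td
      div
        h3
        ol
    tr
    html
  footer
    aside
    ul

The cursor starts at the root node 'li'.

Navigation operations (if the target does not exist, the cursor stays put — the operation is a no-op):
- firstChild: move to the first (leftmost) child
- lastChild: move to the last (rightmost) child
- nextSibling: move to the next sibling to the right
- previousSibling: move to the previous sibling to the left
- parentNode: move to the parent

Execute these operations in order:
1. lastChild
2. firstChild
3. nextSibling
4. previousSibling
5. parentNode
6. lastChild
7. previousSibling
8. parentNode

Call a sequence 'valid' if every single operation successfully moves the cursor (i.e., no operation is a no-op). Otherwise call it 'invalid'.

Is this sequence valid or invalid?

After 1 (lastChild): footer
After 2 (firstChild): aside
After 3 (nextSibling): ul
After 4 (previousSibling): aside
After 5 (parentNode): footer
After 6 (lastChild): ul
After 7 (previousSibling): aside
After 8 (parentNode): footer

Answer: valid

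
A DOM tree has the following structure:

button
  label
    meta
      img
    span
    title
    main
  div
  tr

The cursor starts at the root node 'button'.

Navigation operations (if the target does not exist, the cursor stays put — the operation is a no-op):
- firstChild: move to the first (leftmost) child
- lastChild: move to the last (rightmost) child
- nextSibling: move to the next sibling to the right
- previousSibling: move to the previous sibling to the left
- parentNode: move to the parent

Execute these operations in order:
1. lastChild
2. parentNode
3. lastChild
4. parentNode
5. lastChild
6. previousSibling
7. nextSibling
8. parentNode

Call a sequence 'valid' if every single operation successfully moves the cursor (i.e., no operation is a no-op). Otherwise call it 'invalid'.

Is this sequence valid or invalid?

After 1 (lastChild): tr
After 2 (parentNode): button
After 3 (lastChild): tr
After 4 (parentNode): button
After 5 (lastChild): tr
After 6 (previousSibling): div
After 7 (nextSibling): tr
After 8 (parentNode): button

Answer: valid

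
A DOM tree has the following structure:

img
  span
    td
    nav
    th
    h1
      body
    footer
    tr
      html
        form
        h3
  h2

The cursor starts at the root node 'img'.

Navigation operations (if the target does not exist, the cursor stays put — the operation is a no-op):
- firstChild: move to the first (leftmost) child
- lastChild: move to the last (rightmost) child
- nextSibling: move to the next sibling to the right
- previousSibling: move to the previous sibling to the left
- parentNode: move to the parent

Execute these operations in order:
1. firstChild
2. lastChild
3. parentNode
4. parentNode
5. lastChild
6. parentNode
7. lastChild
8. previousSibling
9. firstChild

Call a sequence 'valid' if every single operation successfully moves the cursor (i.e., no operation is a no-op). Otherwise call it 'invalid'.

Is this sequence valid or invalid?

Answer: valid

Derivation:
After 1 (firstChild): span
After 2 (lastChild): tr
After 3 (parentNode): span
After 4 (parentNode): img
After 5 (lastChild): h2
After 6 (parentNode): img
After 7 (lastChild): h2
After 8 (previousSibling): span
After 9 (firstChild): td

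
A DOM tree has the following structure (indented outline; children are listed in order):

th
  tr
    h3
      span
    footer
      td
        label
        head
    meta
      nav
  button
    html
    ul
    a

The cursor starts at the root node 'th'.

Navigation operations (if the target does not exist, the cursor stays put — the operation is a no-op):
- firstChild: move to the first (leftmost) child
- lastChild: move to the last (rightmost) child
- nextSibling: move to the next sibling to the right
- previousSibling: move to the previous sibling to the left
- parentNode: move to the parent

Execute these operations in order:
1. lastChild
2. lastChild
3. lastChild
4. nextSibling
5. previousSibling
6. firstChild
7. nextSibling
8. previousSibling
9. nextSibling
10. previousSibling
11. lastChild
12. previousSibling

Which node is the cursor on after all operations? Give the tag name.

After 1 (lastChild): button
After 2 (lastChild): a
After 3 (lastChild): a (no-op, stayed)
After 4 (nextSibling): a (no-op, stayed)
After 5 (previousSibling): ul
After 6 (firstChild): ul (no-op, stayed)
After 7 (nextSibling): a
After 8 (previousSibling): ul
After 9 (nextSibling): a
After 10 (previousSibling): ul
After 11 (lastChild): ul (no-op, stayed)
After 12 (previousSibling): html

Answer: html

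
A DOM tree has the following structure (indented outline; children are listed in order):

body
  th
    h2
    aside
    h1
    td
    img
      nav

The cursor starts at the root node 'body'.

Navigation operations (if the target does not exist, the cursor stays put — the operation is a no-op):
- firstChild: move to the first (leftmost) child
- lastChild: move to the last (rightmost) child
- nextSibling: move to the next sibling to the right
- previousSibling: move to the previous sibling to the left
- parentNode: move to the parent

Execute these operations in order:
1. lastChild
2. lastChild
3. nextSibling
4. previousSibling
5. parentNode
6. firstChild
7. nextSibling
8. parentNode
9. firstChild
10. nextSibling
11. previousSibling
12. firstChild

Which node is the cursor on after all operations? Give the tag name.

Answer: h2

Derivation:
After 1 (lastChild): th
After 2 (lastChild): img
After 3 (nextSibling): img (no-op, stayed)
After 4 (previousSibling): td
After 5 (parentNode): th
After 6 (firstChild): h2
After 7 (nextSibling): aside
After 8 (parentNode): th
After 9 (firstChild): h2
After 10 (nextSibling): aside
After 11 (previousSibling): h2
After 12 (firstChild): h2 (no-op, stayed)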